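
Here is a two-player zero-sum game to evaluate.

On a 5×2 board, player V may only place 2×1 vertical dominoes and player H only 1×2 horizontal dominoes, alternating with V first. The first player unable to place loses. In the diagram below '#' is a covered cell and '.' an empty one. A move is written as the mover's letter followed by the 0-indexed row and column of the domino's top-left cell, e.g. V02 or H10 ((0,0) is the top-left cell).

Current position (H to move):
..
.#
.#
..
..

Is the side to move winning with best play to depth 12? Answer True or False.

ply 1, H at ../.#/.#/../.. | H00=-1→##/.#/.#/../..; H30=+1→../.#/.#/##/..*; H40=+1→../.#/.#/../##
ply 2, V at ../.#/.#/##/.. | V00=-1→#./##/.#/##/..*; V10=-1→../##/##/##/..
ply 3, H at #./##/.#/##/.. | H40=+1→#./##/.#/##/##*
ply 4: #./##/.#/##/## is terminal -1 (V); from ../.#/.#/../.. depth 12

H winning at [../.#/.#/../..]: True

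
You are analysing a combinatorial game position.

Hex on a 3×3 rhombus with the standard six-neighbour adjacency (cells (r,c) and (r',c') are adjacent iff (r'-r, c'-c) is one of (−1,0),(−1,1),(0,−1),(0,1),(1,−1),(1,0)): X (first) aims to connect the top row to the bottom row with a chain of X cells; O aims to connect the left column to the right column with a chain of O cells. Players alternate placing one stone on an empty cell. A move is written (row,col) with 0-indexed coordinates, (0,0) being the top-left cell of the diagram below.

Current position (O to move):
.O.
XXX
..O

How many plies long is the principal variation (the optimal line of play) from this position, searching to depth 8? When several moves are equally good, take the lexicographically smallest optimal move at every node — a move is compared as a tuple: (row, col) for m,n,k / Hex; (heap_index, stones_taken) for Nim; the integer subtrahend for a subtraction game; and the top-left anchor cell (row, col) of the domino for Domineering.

PV length from [.O./XXX/..O]: 4 plies

[.O./XXX/..O] O move#1: (0,0):-1/OO./XXX/..O*, (0,2):-1/.OO/XXX/..O, (2,0):-1/.O./XXX/O.O, (2,1):-1/.O./XXX/.OO
[OO./XXX/..O] X move#2: (0,2):+1/OOX/XXX/..O*, (2,0):-1/OO./XXX/X.O, (2,1):-1/OO./XXX/.XO
[OOX/XXX/..O] O move#3: (2,0):-1/OOX/XXX/O.O*, (2,1):-1/OOX/XXX/.OO
[OOX/XXX/O.O] X move#4: (2,1):+1/OOX/XXX/OXO*
[OOX/XXX/OXO] end (terminal -1, O#5); searched .O./XXX/..O to 8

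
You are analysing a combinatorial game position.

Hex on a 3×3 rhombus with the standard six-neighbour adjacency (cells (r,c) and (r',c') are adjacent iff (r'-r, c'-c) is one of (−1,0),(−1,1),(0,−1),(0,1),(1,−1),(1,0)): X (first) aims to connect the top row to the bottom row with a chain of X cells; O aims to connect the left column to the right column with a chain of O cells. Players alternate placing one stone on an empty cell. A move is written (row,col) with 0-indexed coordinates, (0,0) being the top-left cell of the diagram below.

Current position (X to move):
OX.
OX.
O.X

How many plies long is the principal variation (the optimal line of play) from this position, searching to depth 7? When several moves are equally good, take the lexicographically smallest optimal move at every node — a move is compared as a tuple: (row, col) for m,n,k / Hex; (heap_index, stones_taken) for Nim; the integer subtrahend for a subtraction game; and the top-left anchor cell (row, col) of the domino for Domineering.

PV length from [OX./OX./O.X]: 3 plies

[OX./OX./O.X] X move#1: (0,2):+1/OXX/OX./O.X*, (1,2):+1/OX./OXX/O.X, (2,1):+1/OX./OX./OXX
[OXX/OX./O.X] O move#2: (1,2):-1/OXX/OXO/O.X*, (2,1):-1/OXX/OX./OOX
[OXX/OXO/O.X] X move#3: (2,1):+1/OXX/OXO/OXX*
[OXX/OXO/OXX] end (terminal -1, O#4); searched OX./OX./O.X to 7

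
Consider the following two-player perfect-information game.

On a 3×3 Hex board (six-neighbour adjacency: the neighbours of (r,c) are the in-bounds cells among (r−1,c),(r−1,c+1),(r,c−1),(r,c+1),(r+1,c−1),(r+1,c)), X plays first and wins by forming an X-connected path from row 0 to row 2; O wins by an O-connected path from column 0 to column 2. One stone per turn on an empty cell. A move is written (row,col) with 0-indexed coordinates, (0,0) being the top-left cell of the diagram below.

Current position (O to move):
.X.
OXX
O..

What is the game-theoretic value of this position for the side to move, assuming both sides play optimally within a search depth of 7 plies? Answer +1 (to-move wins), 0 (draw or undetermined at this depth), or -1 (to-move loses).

p1 O@[.X./OXX/O..]: (0,0)[OX./OXX/O..]-1* (0,2)[.XO/OXX/O..]-1 (2,1)[.X./OXX/OO.]-1 (2,2)[.X./OXX/O.O]-1
p2 X@[OX./OXX/O..]: (0,2)[OXX/OXX/O..]+1* (2,1)[OX./OXX/OX.]+1 (2,2)[OX./OXX/O.X]+1
p3 O@[OXX/OXX/O..]: (2,1)[OXX/OXX/OO.]-1* (2,2)[OXX/OXX/O.O]-1
p4 X@[OXX/OXX/OO.]: (2,2)[OXX/OXX/OOX]+1*
p5 O@[OXX/OXX/OOX] terminal -1; root [.X./OXX/O..] d7

value(.X./OXX/O.., O) = -1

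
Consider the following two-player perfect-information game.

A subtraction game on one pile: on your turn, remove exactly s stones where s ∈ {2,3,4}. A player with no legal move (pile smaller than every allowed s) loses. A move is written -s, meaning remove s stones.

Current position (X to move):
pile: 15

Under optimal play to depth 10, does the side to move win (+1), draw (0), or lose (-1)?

p1 X@[15]: -2[13]+1* -3[12]+1 -4[11]-1
p2 O@[13]: -2[11]-1* -3[10]-1 -4[9]-1
p3 X@[11]: -2[9]-1 -3[8]-1 -4[7]+1*
p4 O@[7]: -2[5]-1* -3[4]-1 -4[3]-1
p5 X@[5]: -2[3]-1 -3[2]-1 -4[1]+1*
p6 O@[1] terminal -1; root [15] d10

value(15, X) = +1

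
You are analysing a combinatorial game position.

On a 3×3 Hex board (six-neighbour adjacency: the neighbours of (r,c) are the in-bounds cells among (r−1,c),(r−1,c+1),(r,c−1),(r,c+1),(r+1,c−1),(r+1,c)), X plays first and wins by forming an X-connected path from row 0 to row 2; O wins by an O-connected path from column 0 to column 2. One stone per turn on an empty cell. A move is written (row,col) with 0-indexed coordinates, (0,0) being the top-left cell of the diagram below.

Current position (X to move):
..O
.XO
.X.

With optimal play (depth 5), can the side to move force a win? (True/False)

X winning at [..O/.XO/.X.]: True

[..O/.XO/.X.] X move#1: (0,0):+1/X.O/.XO/.X.*, (0,1):+1/.XO/.XO/.X., (1,0):+1/..O/XXO/.X., (2,0):-1/..O/.XO/XX., (2,2):-1/..O/.XO/.XX
[X.O/.XO/.X.] O move#2: (0,1):-1/XOO/.XO/.X.*, (1,0):-1/X.O/OXO/.X., (2,0):-1/X.O/.XO/OX., (2,2):-1/X.O/.XO/.XO
[XOO/.XO/.X.] X move#3: (1,0):+1/XOO/XXO/.X.*, (2,0):-1/XOO/.XO/XX., (2,2):-1/XOO/.XO/.XX
[XOO/XXO/.X.] end (terminal -1, O#4); searched ..O/.XO/.X. to 5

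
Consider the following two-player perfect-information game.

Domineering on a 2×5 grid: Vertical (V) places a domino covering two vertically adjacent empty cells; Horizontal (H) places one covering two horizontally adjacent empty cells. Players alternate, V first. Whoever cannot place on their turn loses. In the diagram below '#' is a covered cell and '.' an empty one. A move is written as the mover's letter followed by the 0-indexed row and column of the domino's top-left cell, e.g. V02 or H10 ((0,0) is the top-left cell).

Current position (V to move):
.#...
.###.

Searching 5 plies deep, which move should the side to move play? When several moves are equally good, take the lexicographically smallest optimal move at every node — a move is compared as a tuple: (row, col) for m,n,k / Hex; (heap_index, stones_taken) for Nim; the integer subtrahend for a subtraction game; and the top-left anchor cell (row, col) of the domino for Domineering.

V's best at [.#.../.###.]: V04

p1 V@[.#.../.###.]: V00[##.../####.]-1 V04[.#..#/.####]+1*
p2 H@[.#..#/.####]: H02[.####/.####]-1*
p3 V@[.####/.####]: V00[#####/#####]+1*
p4 H@[#####/#####] terminal -1; root [.#.../.###.] d5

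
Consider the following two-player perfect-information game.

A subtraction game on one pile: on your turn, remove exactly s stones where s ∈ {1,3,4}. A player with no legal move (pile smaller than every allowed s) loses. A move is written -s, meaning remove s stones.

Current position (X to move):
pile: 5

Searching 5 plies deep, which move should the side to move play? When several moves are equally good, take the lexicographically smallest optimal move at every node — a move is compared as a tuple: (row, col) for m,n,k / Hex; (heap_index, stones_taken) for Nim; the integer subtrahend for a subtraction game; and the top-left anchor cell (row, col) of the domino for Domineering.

X's best at [5]: -3

ply 1, X at 5 | -1=-1→4; -3=+1→2*; -4=-1→1
ply 2, O at 2 | -1=-1→1*
ply 3, X at 1 | -1=+1→0*
ply 4: 0 is terminal -1 (O); from 5 depth 5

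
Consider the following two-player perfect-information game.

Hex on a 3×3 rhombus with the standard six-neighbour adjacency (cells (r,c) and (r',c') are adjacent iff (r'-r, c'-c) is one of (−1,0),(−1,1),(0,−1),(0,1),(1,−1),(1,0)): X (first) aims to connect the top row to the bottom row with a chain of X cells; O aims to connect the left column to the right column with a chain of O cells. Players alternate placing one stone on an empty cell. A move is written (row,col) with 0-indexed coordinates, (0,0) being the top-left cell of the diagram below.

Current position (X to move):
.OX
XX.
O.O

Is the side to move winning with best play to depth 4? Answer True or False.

X winning at [.OX/XX./O.O]: True

ply 1, X at .OX/XX./O.O | (0,0)=-1→XOX/XX./O.O; (1,2)=-1→.OX/XXX/O.O; (2,1)=+1→.OX/XX./OXO*
ply 2: .OX/XX./OXO is terminal -1 (O); from .OX/XX./O.O depth 4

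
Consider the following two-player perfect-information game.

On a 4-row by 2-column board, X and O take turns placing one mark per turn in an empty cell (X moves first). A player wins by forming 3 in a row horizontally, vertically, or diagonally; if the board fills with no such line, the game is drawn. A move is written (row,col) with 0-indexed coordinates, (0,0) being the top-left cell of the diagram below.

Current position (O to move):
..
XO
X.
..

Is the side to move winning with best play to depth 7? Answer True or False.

ply 1, O at ../XO/X./.. | (0,0)=-1→O./XO/X./..*; (0,1)=-1→.O/XO/X./..; (2,1)=-1→../XO/XO/..; (3,0)=-1→../XO/X./O.; (3,1)=-1→../XO/X./.O
ply 2, X at O./XO/X./.. | (0,1)=+0→OX/XO/X./..; (2,1)=+0→O./XO/XX/..; (3,0)=+1→O./XO/X./X.*; (3,1)=+0→O./XO/X./.X
ply 3: O./XO/X./X. is terminal -1 (O); from ../XO/X./.. depth 7

O winning at [../XO/X./..]: False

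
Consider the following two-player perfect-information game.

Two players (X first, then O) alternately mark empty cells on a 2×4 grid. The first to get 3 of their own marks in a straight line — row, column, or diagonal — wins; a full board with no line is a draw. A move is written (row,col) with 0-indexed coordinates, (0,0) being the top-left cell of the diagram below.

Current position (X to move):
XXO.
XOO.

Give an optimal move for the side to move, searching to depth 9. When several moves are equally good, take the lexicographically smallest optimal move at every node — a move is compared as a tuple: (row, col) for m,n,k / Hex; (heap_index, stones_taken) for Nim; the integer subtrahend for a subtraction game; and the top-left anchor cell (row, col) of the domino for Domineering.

X's best at [XXO./XOO.]: (1,3)

ply 1, X at XXO./XOO. | (0,3)=-1→XXOX/XOO.; (1,3)=+0→XXO./XOOX*
ply 2, O at XXO./XOOX | (0,3)=+0→XXOO/XOOX*
ply 3: XXOO/XOOX is terminal +0 (X); from XXO./XOO. depth 9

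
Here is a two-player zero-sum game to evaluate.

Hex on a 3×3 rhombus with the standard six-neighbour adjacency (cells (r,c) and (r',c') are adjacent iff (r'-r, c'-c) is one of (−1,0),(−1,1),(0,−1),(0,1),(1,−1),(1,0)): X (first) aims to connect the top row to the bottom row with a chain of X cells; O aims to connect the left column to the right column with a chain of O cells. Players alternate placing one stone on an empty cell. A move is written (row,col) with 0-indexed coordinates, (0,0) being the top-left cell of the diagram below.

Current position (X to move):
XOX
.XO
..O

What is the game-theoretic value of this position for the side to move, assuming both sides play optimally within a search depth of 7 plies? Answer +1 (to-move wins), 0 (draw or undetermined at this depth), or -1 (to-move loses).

value(XOX/.XO/..O, X) = +1

p1 X@[XOX/.XO/..O]: (1,0)[XOX/XXO/..O]+1* (2,0)[XOX/.XO/X.O]+1 (2,1)[XOX/.XO/.XO]+1
p2 O@[XOX/XXO/..O]: (2,0)[XOX/XXO/O.O]-1* (2,1)[XOX/XXO/.OO]-1
p3 X@[XOX/XXO/O.O]: (2,1)[XOX/XXO/OXO]+1*
p4 O@[XOX/XXO/OXO] terminal -1; root [XOX/.XO/..O] d7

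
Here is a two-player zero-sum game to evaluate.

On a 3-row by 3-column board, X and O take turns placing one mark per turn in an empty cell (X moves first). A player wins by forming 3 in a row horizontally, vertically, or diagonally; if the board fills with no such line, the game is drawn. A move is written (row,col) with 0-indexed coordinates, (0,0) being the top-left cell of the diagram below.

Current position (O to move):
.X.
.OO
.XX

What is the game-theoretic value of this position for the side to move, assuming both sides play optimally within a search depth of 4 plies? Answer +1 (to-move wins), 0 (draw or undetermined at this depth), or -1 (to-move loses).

value(.X./.OO/.XX, O) = +1

[.X./.OO/.XX] O move#1: (0,0):-1/OX./.OO/.XX, (0,2):-1/.XO/.OO/.XX, (1,0):+1/.X./OOO/.XX*, (2,0):+1/.X./.OO/OXX
[.X./OOO/.XX] end (terminal -1, X#2); searched .X./.OO/.XX to 4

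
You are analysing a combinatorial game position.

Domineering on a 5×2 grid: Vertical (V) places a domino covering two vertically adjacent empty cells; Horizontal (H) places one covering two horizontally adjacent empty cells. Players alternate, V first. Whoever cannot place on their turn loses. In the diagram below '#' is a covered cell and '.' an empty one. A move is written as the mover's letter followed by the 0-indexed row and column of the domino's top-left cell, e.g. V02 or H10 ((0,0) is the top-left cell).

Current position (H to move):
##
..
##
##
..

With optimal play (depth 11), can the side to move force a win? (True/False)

[##/../##/##/..] H move#1: H10:+1/##/##/##/##/..*, H40:+1/##/../##/##/##
[##/##/##/##/..] end (terminal -1, V#2); searched ##/../##/##/.. to 11

H winning at [##/../##/##/..]: True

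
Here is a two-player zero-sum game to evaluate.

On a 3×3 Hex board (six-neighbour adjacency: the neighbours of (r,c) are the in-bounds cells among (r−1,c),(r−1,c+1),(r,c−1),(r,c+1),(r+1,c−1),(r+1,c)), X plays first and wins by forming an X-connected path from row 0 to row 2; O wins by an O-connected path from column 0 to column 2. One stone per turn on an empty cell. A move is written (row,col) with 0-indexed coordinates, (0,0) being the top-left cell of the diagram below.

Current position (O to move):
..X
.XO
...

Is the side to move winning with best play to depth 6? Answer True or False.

O winning at [..X/.XO/...]: False

ply 1, O at ..X/.XO/... | (0,0)=-1→O.X/.XO/...*; (0,1)=-1→.OX/.XO/...; (1,0)=-1→..X/OXO/...; (2,0)=-1→..X/.XO/O..; (2,1)=-1→..X/.XO/.O.; (2,2)=-1→..X/.XO/..O
ply 2, X at O.X/.XO/... | (0,1)=+1→OXX/.XO/...*; (1,0)=+1→O.X/XXO/...; (2,0)=+1→O.X/.XO/X..; (2,1)=+1→O.X/.XO/.X.; (2,2)=+1→O.X/.XO/..X
ply 3, O at OXX/.XO/... | (1,0)=-1→OXX/OXO/...*; (2,0)=-1→OXX/.XO/O..; (2,1)=-1→OXX/.XO/.O.; (2,2)=-1→OXX/.XO/..O
ply 4, X at OXX/OXO/... | (2,0)=+1→OXX/OXO/X..*; (2,1)=+1→OXX/OXO/.X.; (2,2)=+1→OXX/OXO/..X
ply 5: OXX/OXO/X.. is terminal -1 (O); from ..X/.XO/... depth 6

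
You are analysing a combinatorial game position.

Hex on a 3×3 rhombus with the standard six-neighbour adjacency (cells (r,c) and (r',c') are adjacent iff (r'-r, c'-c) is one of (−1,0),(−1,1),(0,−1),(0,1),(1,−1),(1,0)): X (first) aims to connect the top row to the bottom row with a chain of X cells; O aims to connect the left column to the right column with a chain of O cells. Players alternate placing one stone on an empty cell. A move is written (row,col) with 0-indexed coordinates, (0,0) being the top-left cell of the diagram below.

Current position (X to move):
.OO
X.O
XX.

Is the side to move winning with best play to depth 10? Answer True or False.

X winning at [.OO/X.O/XX.]: True

p1 X@[.OO/X.O/XX.]: (0,0)[XOO/X.O/XX.]+1* (1,1)[.OO/XXO/XX.]-1 (2,2)[.OO/X.O/XXX]-1
p2 O@[XOO/X.O/XX.] terminal -1; root [.OO/X.O/XX.] d10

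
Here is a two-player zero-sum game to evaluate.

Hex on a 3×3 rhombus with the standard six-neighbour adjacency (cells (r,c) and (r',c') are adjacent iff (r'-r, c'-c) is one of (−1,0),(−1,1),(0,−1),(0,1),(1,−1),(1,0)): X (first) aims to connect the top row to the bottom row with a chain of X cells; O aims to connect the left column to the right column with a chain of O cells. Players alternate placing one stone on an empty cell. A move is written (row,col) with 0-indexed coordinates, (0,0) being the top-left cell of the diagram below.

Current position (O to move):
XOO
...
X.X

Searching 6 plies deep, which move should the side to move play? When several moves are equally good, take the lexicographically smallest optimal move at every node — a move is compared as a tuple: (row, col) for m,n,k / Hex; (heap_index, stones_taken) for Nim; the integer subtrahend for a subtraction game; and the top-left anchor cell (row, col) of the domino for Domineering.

O's best at [XOO/.../X.X]: (1,0)

p1 O@[XOO/.../X.X]: (1,0)[XOO/O../X.X]+1* (1,1)[XOO/.O./X.X]-1 (1,2)[XOO/..O/X.X]-1 (2,1)[XOO/.../XOX]-1
p2 X@[XOO/O../X.X] terminal -1; root [XOO/.../X.X] d6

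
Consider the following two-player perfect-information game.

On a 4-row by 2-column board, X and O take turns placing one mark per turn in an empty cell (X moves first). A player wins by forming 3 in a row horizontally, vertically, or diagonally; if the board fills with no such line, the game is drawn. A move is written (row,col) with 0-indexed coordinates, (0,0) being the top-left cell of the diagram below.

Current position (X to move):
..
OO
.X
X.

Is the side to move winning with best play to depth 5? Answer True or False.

ply 1, X at ../OO/.X/X. | (0,0)=+0→X./OO/.X/X.*; (0,1)=+0→.X/OO/.X/X.; (2,0)=+0→../OO/XX/X.; (3,1)=+0→../OO/.X/XX
ply 2, O at X./OO/.X/X. | (0,1)=+0→XO/OO/.X/X.*; (2,0)=+0→X./OO/OX/X.; (3,1)=+0→X./OO/.X/XO
ply 3, X at XO/OO/.X/X. | (2,0)=+0→XO/OO/XX/X.*; (3,1)=+0→XO/OO/.X/XX
ply 4, O at XO/OO/XX/X. | (3,1)=+0→XO/OO/XX/XO*
ply 5: XO/OO/XX/XO is terminal +0 (X); from ../OO/.X/X. depth 5

X winning at [../OO/.X/X.]: False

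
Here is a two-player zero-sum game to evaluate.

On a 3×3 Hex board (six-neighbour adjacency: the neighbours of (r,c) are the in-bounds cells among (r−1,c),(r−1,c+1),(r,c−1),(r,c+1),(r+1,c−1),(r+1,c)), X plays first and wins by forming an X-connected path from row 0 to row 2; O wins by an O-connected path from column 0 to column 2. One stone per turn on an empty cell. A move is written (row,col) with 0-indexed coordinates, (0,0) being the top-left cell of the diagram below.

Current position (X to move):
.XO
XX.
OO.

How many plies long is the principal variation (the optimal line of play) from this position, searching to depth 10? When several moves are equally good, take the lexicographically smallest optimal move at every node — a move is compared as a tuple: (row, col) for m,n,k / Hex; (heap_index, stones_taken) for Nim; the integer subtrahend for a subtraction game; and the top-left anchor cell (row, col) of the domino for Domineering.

p1 X@[.XO/XX./OO.]: (0,0)[XXO/XX./OO.]-1* (1,2)[.XO/XXX/OO.]-1 (2,2)[.XO/XX./OOX]-1
p2 O@[XXO/XX./OO.]: (1,2)[XXO/XXO/OO.]+1* (2,2)[XXO/XX./OOO]+1
p3 X@[XXO/XXO/OO.] terminal -1; root [.XO/XX./OO.] d10

PV length from [.XO/XX./OO.]: 2 plies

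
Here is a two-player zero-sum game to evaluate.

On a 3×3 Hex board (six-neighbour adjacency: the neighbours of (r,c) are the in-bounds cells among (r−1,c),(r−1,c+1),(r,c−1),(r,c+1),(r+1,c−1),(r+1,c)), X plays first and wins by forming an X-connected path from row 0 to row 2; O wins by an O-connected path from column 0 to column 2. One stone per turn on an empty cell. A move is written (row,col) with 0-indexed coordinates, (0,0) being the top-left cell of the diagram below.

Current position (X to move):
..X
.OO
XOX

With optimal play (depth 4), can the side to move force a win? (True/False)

X winning at [..X/.OO/XOX]: True

[..X/.OO/XOX] X move#1: (0,0):-1/X.X/.OO/XOX, (0,1):-1/.XX/.OO/XOX, (1,0):+1/..X/XOO/XOX*
[..X/XOO/XOX] O move#2: (0,0):-1/O.X/XOO/XOX*, (0,1):-1/.OX/XOO/XOX
[O.X/XOO/XOX] X move#3: (0,1):+1/OXX/XOO/XOX*
[OXX/XOO/XOX] end (terminal -1, O#4); searched ..X/.OO/XOX to 4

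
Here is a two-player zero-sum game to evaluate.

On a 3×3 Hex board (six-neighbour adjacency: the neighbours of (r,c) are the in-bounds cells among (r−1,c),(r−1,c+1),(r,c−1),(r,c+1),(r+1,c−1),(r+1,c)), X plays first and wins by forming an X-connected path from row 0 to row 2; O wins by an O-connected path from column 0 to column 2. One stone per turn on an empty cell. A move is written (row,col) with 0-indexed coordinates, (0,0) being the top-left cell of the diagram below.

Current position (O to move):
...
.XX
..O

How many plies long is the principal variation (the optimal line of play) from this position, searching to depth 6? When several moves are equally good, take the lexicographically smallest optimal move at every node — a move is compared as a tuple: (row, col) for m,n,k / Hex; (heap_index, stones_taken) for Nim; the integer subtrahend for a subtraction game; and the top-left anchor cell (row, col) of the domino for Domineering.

[.../.XX/..O] O move#1: (0,0):-1/O../.XX/..O*, (0,1):-1/.O./.XX/..O, (0,2):-1/..O/.XX/..O, (1,0):-1/.../OXX/..O, (2,0):-1/.../.XX/O.O, (2,1):-1/.../.XX/.OO
[O../.XX/..O] X move#2: (0,1):+1/OX./.XX/..O*, (0,2):+1/O.X/.XX/..O, (1,0):+1/O../XXX/..O, (2,0):+1/O../.XX/X.O, (2,1):+1/O../.XX/.XO
[OX./.XX/..O] O move#3: (0,2):-1/OXO/.XX/..O*, (1,0):-1/OX./OXX/..O, (2,0):-1/OX./.XX/O.O, (2,1):-1/OX./.XX/.OO
[OXO/.XX/..O] X move#4: (1,0):+1/OXO/XXX/..O*, (2,0):+1/OXO/.XX/X.O, (2,1):+1/OXO/.XX/.XO
[OXO/XXX/..O] O move#5: (2,0):-1/OXO/XXX/O.O*, (2,1):-1/OXO/XXX/.OO
[OXO/XXX/O.O] X move#6: (2,1):+1/OXO/XXX/OXO*
[OXO/XXX/OXO] end (terminal -1, O#7); searched .../.XX/..O to 6

PV length from [.../.XX/..O]: 6 plies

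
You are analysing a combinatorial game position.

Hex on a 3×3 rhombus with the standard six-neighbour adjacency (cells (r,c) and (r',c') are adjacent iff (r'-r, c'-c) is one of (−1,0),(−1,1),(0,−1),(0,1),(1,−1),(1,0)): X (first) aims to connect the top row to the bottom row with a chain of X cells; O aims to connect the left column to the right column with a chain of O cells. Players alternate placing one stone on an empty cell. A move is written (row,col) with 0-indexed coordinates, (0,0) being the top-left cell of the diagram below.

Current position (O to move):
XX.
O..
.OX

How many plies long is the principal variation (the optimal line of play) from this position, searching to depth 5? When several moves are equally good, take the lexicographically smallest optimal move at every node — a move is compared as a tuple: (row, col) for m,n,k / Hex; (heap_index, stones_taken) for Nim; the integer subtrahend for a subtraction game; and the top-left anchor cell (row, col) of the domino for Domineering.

[XX./O../.OX] O move#1: (0,2):-1/XXO/O../.OX, (1,1):+1/XX./OO./.OX*, (1,2):+1/XX./O.O/.OX, (2,0):-1/XX./O../OOX
[XX./OO./.OX] X move#2: (0,2):-1/XXX/OO./.OX*, (1,2):-1/XX./OOX/.OX, (2,0):-1/XX./OO./XOX
[XXX/OO./.OX] O move#3: (1,2):+1/XXX/OOO/.OX*, (2,0):-1/XXX/OO./OOX
[XXX/OOO/.OX] end (terminal -1, X#4); searched XX./O../.OX to 5

PV length from [XX./O../.OX]: 3 plies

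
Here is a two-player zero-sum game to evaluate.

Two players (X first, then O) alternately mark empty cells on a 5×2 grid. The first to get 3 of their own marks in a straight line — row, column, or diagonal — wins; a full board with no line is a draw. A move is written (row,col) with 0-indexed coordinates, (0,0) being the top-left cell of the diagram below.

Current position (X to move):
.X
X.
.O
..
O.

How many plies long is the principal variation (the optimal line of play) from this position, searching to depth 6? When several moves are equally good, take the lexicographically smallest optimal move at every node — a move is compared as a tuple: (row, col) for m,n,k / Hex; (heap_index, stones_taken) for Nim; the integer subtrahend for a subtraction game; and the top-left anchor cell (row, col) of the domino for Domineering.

ply 1, X at .X/X./.O/../O. | (0,0)=-1→XX/X./.O/../O.; (1,1)=+0→.X/XX/.O/../O.; (2,0)=+1→.X/X./XO/../O.*; (3,0)=+0→.X/X./.O/X./O.; (3,1)=+0→.X/X./.O/.X/O.; (4,1)=+0→.X/X./.O/../OX
ply 2, O at .X/X./XO/../O. | (0,0)=-1→OX/X./XO/../O.*; (1,1)=-1→.X/XO/XO/../O.; (3,0)=-1→.X/X./XO/O./O.; (3,1)=-1→.X/X./XO/.O/O.; (4,1)=-1→.X/X./XO/../OO
ply 3, X at OX/X./XO/../O. | (1,1)=+0→OX/XX/XO/../O.; (3,0)=+1→OX/X./XO/X./O.*; (3,1)=+0→OX/X./XO/.X/O.; (4,1)=+0→OX/X./XO/../OX
ply 4: OX/X./XO/X./O. is terminal -1 (O); from .X/X./.O/../O. depth 6

PV length from [.X/X./.O/../O.]: 3 plies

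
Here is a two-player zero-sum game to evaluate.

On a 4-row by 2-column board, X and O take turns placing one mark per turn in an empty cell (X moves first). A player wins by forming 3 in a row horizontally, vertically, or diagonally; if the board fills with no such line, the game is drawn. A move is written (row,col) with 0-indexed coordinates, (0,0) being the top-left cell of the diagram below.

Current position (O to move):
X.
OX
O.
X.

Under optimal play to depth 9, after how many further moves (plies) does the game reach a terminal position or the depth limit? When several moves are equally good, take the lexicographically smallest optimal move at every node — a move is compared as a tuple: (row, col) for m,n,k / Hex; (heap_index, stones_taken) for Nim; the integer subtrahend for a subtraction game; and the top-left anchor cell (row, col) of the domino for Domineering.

ply 1, O at X./OX/O./X. | (0,1)=+0→XO/OX/O./X.*; (2,1)=+0→X./OX/OO/X.; (3,1)=+0→X./OX/O./XO
ply 2, X at XO/OX/O./X. | (2,1)=+0→XO/OX/OX/X.*; (3,1)=+0→XO/OX/O./XX
ply 3, O at XO/OX/OX/X. | (3,1)=+0→XO/OX/OX/XO*
ply 4: XO/OX/OX/XO is terminal +0 (X); from X./OX/O./X. depth 9

PV length from [X./OX/O./X.]: 3 plies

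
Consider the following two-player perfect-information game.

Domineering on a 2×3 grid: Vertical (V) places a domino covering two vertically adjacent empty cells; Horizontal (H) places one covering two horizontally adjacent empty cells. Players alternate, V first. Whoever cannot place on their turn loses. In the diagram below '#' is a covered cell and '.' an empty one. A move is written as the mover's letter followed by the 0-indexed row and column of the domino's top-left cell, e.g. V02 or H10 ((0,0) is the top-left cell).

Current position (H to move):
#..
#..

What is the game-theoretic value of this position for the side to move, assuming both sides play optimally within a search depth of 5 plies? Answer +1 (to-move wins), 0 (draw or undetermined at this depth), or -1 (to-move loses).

p1 H@[#../#..]: H01[###/#..]+1* H11[#../###]+1
p2 V@[###/#..] terminal -1; root [#../#..] d5

value(#../#.., H) = +1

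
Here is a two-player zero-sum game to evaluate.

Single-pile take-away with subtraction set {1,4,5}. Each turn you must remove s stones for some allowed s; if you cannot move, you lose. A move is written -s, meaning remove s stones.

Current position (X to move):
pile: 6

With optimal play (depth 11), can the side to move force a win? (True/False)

[6] X move#1: -1:-1/5, -4:+1/2*, -5:-1/1
[2] O move#2: -1:-1/1*
[1] X move#3: -1:+1/0*
[0] end (terminal -1, O#4); searched 6 to 11

X winning at [6]: True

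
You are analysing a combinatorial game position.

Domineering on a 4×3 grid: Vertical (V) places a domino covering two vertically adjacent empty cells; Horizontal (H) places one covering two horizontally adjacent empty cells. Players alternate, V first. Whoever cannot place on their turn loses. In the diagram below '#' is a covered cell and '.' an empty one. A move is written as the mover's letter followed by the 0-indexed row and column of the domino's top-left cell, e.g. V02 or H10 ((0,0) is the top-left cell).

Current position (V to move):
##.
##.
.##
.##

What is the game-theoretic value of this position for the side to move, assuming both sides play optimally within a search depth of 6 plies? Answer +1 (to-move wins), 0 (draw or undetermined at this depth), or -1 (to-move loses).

value(##./##./.##/.##, V) = +1

ply 1, V at ##./##./.##/.## | V02=+1→###/###/.##/.##*; V20=+1→##./##./###/###
ply 2: ###/###/.##/.## is terminal -1 (H); from ##./##./.##/.## depth 6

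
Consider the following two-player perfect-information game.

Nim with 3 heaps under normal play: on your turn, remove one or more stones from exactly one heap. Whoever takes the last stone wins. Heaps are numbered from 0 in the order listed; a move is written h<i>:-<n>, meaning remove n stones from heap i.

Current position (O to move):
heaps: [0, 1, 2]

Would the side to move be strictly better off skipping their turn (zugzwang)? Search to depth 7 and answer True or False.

zugzwang((0,1,2), O) = False

p1 O@[(0,1,2)]: h1:-1[(0,0,2)]-1 h2:-1[(0,1,1)]+1* h2:-2[(0,1,0)]-1
p2 X@[(0,1,1)]: h1:-1[(0,0,1)]-1* h2:-1[(0,1,0)]-1
p3 O@[(0,0,1)]: h2:-1[(0,0,0)]+1*
p4 X@[(0,0,0)] terminal -1; root [(0,1,2)] d7
if O skipped the turn, X would face:
~ p1 X@[(0,1,2)]: h1:-1[(0,0,2)]-1 h2:-1[(0,1,1)]+1* h2:-2[(0,1,0)]-1
~ p2 O@[(0,1,1)]: h1:-1[(0,0,1)]-1* h2:-1[(0,1,0)]-1
~ p3 X@[(0,0,1)]: h2:-1[(0,0,0)]+1*
~ p4 O@[(0,0,0)] terminal -1; root [(0,1,2)] d7
compare (O): move=+1 vs pass=-1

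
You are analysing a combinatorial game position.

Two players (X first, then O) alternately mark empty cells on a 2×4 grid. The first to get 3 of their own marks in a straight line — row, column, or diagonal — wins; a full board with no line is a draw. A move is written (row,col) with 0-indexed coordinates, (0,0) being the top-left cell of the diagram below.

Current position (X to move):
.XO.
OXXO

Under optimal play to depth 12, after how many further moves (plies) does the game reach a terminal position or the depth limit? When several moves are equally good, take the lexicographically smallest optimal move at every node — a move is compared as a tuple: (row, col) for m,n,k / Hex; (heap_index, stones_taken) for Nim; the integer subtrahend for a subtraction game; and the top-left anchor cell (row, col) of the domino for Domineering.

p1 X@[.XO./OXXO]: (0,0)[XXO./OXXO]+0* (0,3)[.XOX/OXXO]+0
p2 O@[XXO./OXXO]: (0,3)[XXOO/OXXO]+0*
p3 X@[XXOO/OXXO] terminal +0; root [.XO./OXXO] d12

PV length from [.XO./OXXO]: 2 plies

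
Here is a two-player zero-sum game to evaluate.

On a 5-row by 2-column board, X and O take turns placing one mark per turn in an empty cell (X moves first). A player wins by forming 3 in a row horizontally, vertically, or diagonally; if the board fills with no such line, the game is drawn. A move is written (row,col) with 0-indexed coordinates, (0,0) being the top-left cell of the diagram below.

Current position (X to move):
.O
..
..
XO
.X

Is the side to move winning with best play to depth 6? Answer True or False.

X winning at [.O/../../XO/.X]: True

p1 X@[.O/../../XO/.X]: (0,0)[XO/../../XO/.X]+0 (1,0)[.O/X./../XO/.X]+0 (1,1)[.O/.X/../XO/.X]+0 (2,0)[.O/../X./XO/.X]+1* (2,1)[.O/../.X/XO/.X]+0 (4,0)[.O/../../XO/XX]+0
p2 O@[.O/../X./XO/.X]: (0,0)[OO/../X./XO/.X]-1* (1,0)[.O/O./X./XO/.X]-1 (1,1)[.O/.O/X./XO/.X]-1 (2,1)[.O/../XO/XO/.X]-1 (4,0)[.O/../X./XO/OX]-1
p3 X@[OO/../X./XO/.X]: (1,0)[OO/X./X./XO/.X]+1* (1,1)[OO/.X/X./XO/.X]+1 (2,1)[OO/../XX/XO/.X]+1 (4,0)[OO/../X./XO/XX]+1
p4 O@[OO/X./X./XO/.X] terminal -1; root [.O/../../XO/.X] d6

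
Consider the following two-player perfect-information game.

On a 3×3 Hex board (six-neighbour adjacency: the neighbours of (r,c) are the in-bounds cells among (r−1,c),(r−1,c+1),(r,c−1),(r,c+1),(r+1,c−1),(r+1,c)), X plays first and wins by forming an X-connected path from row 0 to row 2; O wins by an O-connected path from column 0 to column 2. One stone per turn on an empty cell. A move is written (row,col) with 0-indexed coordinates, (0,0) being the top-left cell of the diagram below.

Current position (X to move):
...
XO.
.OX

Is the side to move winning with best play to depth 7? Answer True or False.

p1 X@[.../XO./.OX]: (0,0)[X../XO./.OX]-1 (0,1)[.X./XO./.OX]-1 (0,2)[..X/XO./.OX]+1* (1,2)[.../XOX/.OX]+1 (2,0)[.../XO./XOX]+1
p2 O@[..X/XO./.OX]: (0,0)[O.X/XO./.OX]-1* (0,1)[.OX/XO./.OX]-1 (1,2)[..X/XOO/.OX]-1 (2,0)[..X/XO./OOX]-1
p3 X@[O.X/XO./.OX]: (0,1)[OXX/XO./.OX]+1* (1,2)[O.X/XOX/.OX]+1 (2,0)[O.X/XO./XOX]+1
p4 O@[OXX/XO./.OX]: (1,2)[OXX/XOO/.OX]-1* (2,0)[OXX/XO./OOX]-1
p5 X@[OXX/XOO/.OX]: (2,0)[OXX/XOO/XOX]+1*
p6 O@[OXX/XOO/XOX] terminal -1; root [.../XO./.OX] d7

X winning at [.../XO./.OX]: True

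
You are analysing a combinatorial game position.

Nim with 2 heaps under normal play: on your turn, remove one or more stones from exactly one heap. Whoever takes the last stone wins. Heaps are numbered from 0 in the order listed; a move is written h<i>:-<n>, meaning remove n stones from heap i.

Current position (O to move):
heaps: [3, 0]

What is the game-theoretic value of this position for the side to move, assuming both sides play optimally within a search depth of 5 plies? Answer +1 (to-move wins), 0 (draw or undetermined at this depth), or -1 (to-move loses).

p1 O@[(3,0)]: h0:-1[(2,0)]-1 h0:-2[(1,0)]-1 h0:-3[(0,0)]+1*
p2 X@[(0,0)] terminal -1; root [(3,0)] d5

value((3,0), O) = +1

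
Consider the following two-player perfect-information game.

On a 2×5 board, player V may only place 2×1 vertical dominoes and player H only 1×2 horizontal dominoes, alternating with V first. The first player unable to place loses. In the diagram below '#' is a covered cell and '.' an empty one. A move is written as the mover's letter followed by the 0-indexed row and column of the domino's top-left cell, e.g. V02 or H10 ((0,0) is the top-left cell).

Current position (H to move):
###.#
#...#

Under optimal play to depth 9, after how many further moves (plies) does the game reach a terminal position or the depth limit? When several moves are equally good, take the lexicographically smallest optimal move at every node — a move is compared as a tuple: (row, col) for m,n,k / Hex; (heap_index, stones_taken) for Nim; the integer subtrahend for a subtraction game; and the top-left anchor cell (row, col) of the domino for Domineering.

PV length from [###.#/#...#]: 1 ply

[###.#/#...#] H move#1: H11:-1/###.#/###.#, H12:+1/###.#/#.###*
[###.#/#.###] end (terminal -1, V#2); searched ###.#/#...# to 9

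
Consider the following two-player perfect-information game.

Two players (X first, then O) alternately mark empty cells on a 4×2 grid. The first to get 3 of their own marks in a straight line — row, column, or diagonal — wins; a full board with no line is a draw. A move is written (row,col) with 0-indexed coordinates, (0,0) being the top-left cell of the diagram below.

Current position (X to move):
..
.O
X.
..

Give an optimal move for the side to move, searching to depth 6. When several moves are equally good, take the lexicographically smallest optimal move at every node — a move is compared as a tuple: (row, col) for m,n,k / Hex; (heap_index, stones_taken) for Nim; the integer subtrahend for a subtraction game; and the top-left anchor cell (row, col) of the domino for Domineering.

ply 1, X at ../.O/X./.. | (0,0)=+0→X./.O/X./..; (0,1)=+0→.X/.O/X./..; (1,0)=+1→../XO/X./..*; (2,1)=+0→../.O/XX/..; (3,0)=+0→../.O/X./X.; (3,1)=+0→../.O/X./.X
ply 2, O at ../XO/X./.. | (0,0)=-1→O./XO/X./..*; (0,1)=-1→.O/XO/X./..; (2,1)=-1→../XO/XO/..; (3,0)=-1→../XO/X./O.; (3,1)=-1→../XO/X./.O
ply 3, X at O./XO/X./.. | (0,1)=+0→OX/XO/X./..; (2,1)=+0→O./XO/XX/..; (3,0)=+1→O./XO/X./X.*; (3,1)=+0→O./XO/X./.X
ply 4: O./XO/X./X. is terminal -1 (O); from ../.O/X./.. depth 6

X's best at [../.O/X./..]: (1,0)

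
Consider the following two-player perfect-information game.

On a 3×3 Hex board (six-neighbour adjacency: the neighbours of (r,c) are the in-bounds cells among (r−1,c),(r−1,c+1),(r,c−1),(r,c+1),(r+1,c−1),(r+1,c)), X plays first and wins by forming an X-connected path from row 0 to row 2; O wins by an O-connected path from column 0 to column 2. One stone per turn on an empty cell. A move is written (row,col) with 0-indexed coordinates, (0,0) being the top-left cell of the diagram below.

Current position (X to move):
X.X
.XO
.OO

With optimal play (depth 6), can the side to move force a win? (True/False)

[X.X/.XO/.OO] X move#1: (0,1):-1/XXX/.XO/.OO, (1,0):-1/X.X/XXO/.OO, (2,0):+1/X.X/.XO/XOO*
[X.X/.XO/XOO] end (terminal -1, O#2); searched X.X/.XO/.OO to 6

X winning at [X.X/.XO/.OO]: True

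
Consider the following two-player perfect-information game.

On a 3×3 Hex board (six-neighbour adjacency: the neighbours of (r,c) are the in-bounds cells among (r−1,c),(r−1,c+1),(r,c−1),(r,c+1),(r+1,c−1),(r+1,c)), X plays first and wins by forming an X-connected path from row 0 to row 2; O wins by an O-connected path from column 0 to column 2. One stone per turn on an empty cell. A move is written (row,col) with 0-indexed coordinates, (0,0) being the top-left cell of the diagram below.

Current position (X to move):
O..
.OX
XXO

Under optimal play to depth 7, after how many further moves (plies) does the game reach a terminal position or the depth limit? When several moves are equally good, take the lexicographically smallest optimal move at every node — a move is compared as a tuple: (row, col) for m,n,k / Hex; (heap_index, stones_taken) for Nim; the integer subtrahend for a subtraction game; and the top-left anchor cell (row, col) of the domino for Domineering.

[O../.OX/XXO] X move#1: (0,1):+1/OX./.OX/XXO*, (0,2):+1/O.X/.OX/XXO, (1,0):+1/O../XOX/XXO
[OX./.OX/XXO] O move#2: (0,2):-1/OXO/.OX/XXO*, (1,0):-1/OX./OOX/XXO
[OXO/.OX/XXO] X move#3: (1,0):+1/OXO/XOX/XXO*
[OXO/XOX/XXO] end (terminal -1, O#4); searched O../.OX/XXO to 7

PV length from [O../.OX/XXO]: 3 plies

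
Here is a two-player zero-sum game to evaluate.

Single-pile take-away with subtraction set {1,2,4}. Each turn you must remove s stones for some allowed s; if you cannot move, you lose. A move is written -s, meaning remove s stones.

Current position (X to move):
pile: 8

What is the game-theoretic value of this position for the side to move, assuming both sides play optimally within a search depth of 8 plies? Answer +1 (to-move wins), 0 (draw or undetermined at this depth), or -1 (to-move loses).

value(8, X) = +1

ply 1, X at 8 | -1=-1→7; -2=+1→6*; -4=-1→4
ply 2, O at 6 | -1=-1→5*; -2=-1→4; -4=-1→2
ply 3, X at 5 | -1=-1→4; -2=+1→3*; -4=-1→1
ply 4, O at 3 | -1=-1→2*; -2=-1→1
ply 5, X at 2 | -1=-1→1; -2=+1→0*
ply 6: 0 is terminal -1 (O); from 8 depth 8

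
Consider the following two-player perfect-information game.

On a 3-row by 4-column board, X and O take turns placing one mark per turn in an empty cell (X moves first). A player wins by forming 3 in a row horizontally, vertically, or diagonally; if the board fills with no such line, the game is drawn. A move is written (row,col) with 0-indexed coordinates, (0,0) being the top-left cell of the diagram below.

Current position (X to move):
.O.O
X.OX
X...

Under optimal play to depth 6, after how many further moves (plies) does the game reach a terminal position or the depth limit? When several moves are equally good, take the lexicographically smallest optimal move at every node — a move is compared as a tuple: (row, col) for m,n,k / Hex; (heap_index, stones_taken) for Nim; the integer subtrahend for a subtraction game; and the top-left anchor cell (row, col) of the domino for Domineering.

PV length from [.O.O/X.OX/X...]: 1 ply

p1 X@[.O.O/X.OX/X...]: (0,0)[XO.O/X.OX/X...]+1* (0,2)[.OXO/X.OX/X...]-1 (1,1)[.O.O/XXOX/X...]-1 (2,1)[.O.O/X.OX/XX..]-1 (2,2)[.O.O/X.OX/X.X.]-1 (2,3)[.O.O/X.OX/X..X]-1
p2 O@[XO.O/X.OX/X...] terminal -1; root [.O.O/X.OX/X...] d6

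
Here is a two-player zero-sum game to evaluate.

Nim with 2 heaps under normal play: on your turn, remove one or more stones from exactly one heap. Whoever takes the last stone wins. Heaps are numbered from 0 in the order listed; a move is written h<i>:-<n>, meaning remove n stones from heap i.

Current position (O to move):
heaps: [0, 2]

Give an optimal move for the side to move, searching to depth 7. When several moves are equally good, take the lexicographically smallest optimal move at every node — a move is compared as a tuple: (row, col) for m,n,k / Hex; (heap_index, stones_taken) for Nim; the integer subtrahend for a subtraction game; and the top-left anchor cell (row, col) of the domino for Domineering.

O's best at [(0,2)]: h1:-2

ply 1, O at (0,2) | h1:-1=-1→(0,1); h1:-2=+1→(0,0)*
ply 2: (0,0) is terminal -1 (X); from (0,2) depth 7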